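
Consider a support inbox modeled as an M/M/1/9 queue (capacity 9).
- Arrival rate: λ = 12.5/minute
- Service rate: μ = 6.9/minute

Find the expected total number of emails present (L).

ρ = λ/μ = 12.5/6.9 = 1.8116
P₀ = (1-ρ)/(1-ρ^(K+1)) = (1-1.8116)/(1-1.8116^10) = -0.8116/-379.7353 = 0.002137
P_K = P₀×ρ^K = 0.0021373 × 1.8116^9 = 0.0021373 × 210.1652 = 0.4492
L = ρ[1 - (K+1)ρ^K + Kρ^(K+1)] / [(1-ρ)(1-ρ^(K+1))]
L = 1.8116 × (1 - 10×210.1652 + 9×380.7353) / ((1 - 1.8116) × (1 - 380.7353)) = 7.7942 emails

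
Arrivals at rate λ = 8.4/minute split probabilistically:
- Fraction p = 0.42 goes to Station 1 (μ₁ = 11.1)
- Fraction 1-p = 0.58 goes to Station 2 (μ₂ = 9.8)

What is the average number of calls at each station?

Effective rates: λ₁ = 8.4×0.42 = 3.528, λ₂ = 8.4×0.58 = 4.872
Station 1: ρ₁ = 3.528/11.1 = 0.31784, L₁ = ρ₁/(1-ρ₁) = 0.31784/(1-0.31784) = 0.4659
Station 2: ρ₂ = 4.872/9.8 = 0.49714, L₂ = ρ₂/(1-ρ₂) = 0.49714/(1-0.49714) = 0.9886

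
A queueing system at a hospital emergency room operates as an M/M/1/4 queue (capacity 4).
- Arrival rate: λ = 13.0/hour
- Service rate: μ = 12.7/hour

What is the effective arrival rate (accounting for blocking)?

ρ = λ/μ = 13.0/12.7 = 1.02362
P₀ = (1-ρ)/(1-ρ^(K+1)) = (1-1.02362)/(1-1.02362^5) = -0.02362/-0.1238 = 0.1908
P_K = P₀×ρ^K = 0.19077 × 1.02362^4 = 0.19077 × 1.0979 = 0.2094
λ_eff = λ(1-P_K) = 13.0 × (1 - 0.209446) = 13.0 × 0.790554 = 10.2772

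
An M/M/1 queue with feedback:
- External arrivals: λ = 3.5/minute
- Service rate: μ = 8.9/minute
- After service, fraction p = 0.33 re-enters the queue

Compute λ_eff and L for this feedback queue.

Effective arrival rate: λ_eff = λ/(1-p) = 3.5/(1-0.33) = 3.5/0.67 = 5.22388
ρ = λ_eff/μ = 5.22388/8.9 = 0.58695
L = ρ/(1-ρ) = 0.58695/(1-0.58695) = 1.4210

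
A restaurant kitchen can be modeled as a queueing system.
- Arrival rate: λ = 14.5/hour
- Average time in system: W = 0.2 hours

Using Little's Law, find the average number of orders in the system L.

Little's Law: L = λW
L = 14.5 × 0.2 = 2.9000 orders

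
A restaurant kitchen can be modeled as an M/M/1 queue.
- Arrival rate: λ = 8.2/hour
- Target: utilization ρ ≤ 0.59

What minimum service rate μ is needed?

ρ = λ/μ, so μ = λ/ρ
μ ≥ 8.2/0.59 = 13.8983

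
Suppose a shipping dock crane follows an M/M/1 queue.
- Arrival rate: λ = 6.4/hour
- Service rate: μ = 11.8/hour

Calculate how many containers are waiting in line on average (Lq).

ρ = λ/μ = 6.4/11.8 = 0.5424
For M/M/1: Lq = λ²/(μ(μ-λ))
Lq = 40.96/(11.8 × 5.40)
Lq = 0.6428 containers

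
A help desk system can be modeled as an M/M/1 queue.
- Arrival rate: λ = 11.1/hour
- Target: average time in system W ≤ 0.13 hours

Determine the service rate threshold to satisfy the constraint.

For M/M/1: W = 1/(μ-λ)
Need W ≤ 0.13, so 1/(μ-λ) ≤ 0.13
μ - λ ≥ 1/0.13 = 7.6923
μ ≥ 11.1 + 7.6923 = 18.7923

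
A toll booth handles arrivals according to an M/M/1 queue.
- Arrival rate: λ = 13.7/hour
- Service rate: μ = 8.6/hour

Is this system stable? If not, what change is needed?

Stability requires ρ = λ/(cμ) < 1
ρ = 13.7/(1 × 8.6) = 13.7/8.60 = 1.5930
Since 1.5930 ≥ 1, the system is UNSTABLE.
Queue grows without bound. Need μ > λ = 13.7.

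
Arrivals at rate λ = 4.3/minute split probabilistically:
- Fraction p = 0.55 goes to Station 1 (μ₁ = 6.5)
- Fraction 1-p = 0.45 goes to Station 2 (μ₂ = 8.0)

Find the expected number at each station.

Effective rates: λ₁ = 4.3×0.55 = 2.365, λ₂ = 4.3×0.45 = 1.935
Station 1: ρ₁ = 2.365/6.5 = 0.363846, L₁ = ρ₁/(1-ρ₁) = 0.363846/(1-0.363846) = 0.5719
Station 2: ρ₂ = 1.935/8.0 = 0.24187, L₂ = ρ₂/(1-ρ₂) = 0.24187/(1-0.24187) = 0.3190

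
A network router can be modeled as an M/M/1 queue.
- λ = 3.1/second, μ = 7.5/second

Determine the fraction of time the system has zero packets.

ρ = λ/μ = 3.1/7.5 = 0.4133
P(0) = 1 - ρ = 1 - 0.4133 = 0.5867
The server is idle 58.67% of the time.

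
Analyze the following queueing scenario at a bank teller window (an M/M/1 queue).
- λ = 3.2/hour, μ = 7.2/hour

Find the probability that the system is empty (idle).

ρ = λ/μ = 3.2/7.2 = 0.4444
P(0) = 1 - ρ = 1 - 0.4444 = 0.5556
The server is idle 55.56% of the time.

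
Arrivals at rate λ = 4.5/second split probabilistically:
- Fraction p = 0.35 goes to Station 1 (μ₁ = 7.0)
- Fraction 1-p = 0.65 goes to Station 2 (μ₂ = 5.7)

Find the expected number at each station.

Effective rates: λ₁ = 4.5×0.35 = 1.575, λ₂ = 4.5×0.65 = 2.925
Station 1: ρ₁ = 1.575/7.0 = 0.2250, L₁ = ρ₁/(1-ρ₁) = 0.2250/(1-0.2250) = 0.2903
Station 2: ρ₂ = 2.925/5.7 = 0.51316, L₂ = ρ₂/(1-ρ₂) = 0.51316/(1-0.51316) = 1.0541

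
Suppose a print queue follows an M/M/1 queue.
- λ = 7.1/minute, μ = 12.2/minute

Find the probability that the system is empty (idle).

ρ = λ/μ = 7.1/12.2 = 0.5820
P(0) = 1 - ρ = 1 - 0.5820 = 0.4180
The server is idle 41.80% of the time.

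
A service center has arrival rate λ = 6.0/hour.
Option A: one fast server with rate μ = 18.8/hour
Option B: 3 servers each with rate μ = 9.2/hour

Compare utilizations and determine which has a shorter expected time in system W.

Option A: single server μ = 18.8 (M/M/1)
  ρ_A = 6.0/18.8 = 0.3191
  W_A = 1/(μ-λ) = 1/(18.8-6.0) = 1/12.80 = 0.07812

Option B: 3 servers μ = 9.2 (M/M/3)
  ρ_B = λ/(cμ) = 6.0/(3×9.2) = 0.2174
  Offered load a = λ/μ = cρ = 6.0/9.2 = 0.6522
  P₀ = [ Σₙ₌₀^2 aⁿ/n! + a^3/(3!(1-ρ)) ]⁻¹
  Σ = a^0/0! + a^1/1! + a^2/2! = 1.0000 + 0.65217 + 0.21267 = 1.8648
  a^3/(3!(1-ρ)) = 0.27739/(6 × 0.78261) = 0.05907
  P₀ = 1/(1.8648 + 0.05907) = 0.5198
  Lq = P₀·a^3·ρ / (3!(1-ρ)²) = 0.51977 × 0.27739 × 0.21739 / (6 × 0.61248) = 0.008529
  Wq_B = Lq/λ = 0.008529/6.0 = 0.001422
  W_B = Wq_B + 1/μ = 0.001422 + 0.1087 = 0.1101

Since W_A = 0.07812 < W_B = 0.1101, Option A (single fast server) has the shorter time in system.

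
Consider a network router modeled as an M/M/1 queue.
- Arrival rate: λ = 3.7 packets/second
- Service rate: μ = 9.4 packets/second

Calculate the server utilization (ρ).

Server utilization: ρ = λ/μ
ρ = 3.7/9.4 = 0.3936
The server is busy 39.36% of the time.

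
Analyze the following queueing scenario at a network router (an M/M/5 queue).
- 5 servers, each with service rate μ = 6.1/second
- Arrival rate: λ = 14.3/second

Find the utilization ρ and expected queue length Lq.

Traffic intensity: ρ = λ/(cμ) = 14.3/(5×6.1) = 0.4689
Since ρ = 0.4689 < 1, system is stable.
Offered load a = λ/μ = cρ = 14.3/6.1 = 2.3443
P₀ = [ Σₙ₌₀^4 aⁿ/n! + a^5/(5!(1-ρ)) ]⁻¹
Σ = a^0/0! + a^1/1! + a^2/2! + a^3/3! + a^4/4! = 1.00000 + 2.34426 + 2.74778 + 2.14717 + 1.25839 = 9.4976
a^5/(5!(1-ρ)) = 70.7996/(120 × 0.53115) = 1.1108
P₀ = 1/(9.4976 + 1.1108) = 0.09426
Lq = P₀·a^5·ρ / (5!(1-ρ)²) = 0.094265 × 70.7996 × 0.46885 / (120 × 0.28212) = 0.09243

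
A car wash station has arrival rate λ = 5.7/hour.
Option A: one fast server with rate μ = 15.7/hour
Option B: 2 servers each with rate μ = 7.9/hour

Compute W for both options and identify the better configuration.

Option A: single server μ = 15.7 (M/M/1)
  ρ_A = 5.7/15.7 = 0.3631
  W_A = 1/(μ-λ) = 1/(15.7-5.7) = 1/10.00 = 0.1000

Option B: 2 servers μ = 7.9 (M/M/2)
  ρ_B = λ/(cμ) = 5.7/(2×7.9) = 0.3608
  Offered load a = λ/μ = cρ = 5.7/7.9 = 0.7215
  P₀ = [ Σₙ₌₀^1 aⁿ/n! + a^2/(2!(1-ρ)) ]⁻¹
  Σ = a^0/0! + a^1/1! = 1.0000 + 0.7215 = 1.7215
  a^2/(2!(1-ρ)) = 0.5206/(2 × 0.6392) = 0.4072
  P₀ = 1/(1.7215 + 0.4072) = 0.4698
  Lq = P₀·a^2·ρ / (2!(1-ρ)²) = 0.4698 × 0.5206 × 0.3608 / (2 × 0.4086) = 0.1080
  Wq_B = Lq/λ = 0.10795/5.7 = 0.01894
  W_B = Wq_B + 1/μ = 0.01894 + 0.1266 = 0.1455

Since W_A = 0.1000 < W_B = 0.1455, Option A (single fast server) has the shorter time in system.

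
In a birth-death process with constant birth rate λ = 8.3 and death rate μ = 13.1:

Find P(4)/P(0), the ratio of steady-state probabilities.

For constant rates: P(n)/P(0) = (λ/μ)^n
P(4)/P(0) = (8.3/13.1)^4 = 0.633588^4 = 0.1611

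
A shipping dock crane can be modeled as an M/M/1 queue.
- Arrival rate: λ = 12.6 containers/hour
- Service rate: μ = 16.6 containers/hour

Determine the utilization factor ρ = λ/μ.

Server utilization: ρ = λ/μ
ρ = 12.6/16.6 = 0.7590
The server is busy 75.90% of the time.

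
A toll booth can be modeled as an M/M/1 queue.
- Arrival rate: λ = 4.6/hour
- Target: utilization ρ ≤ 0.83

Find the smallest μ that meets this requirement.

ρ = λ/μ, so μ = λ/ρ
μ ≥ 4.6/0.83 = 5.5422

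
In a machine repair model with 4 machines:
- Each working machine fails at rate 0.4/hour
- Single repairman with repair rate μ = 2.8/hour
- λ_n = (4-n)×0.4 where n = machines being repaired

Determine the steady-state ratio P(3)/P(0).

P(3)/P(0) = ∏_{i=0}^{3-1} λ_i/μ_{i+1}
= (4-0)×0.4/2.8 × (4-1)×0.4/2.8 × (4-2)×0.4/2.8
= 0.06997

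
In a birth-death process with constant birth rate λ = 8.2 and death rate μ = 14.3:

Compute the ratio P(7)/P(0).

For constant rates: P(n)/P(0) = (λ/μ)^n
P(7)/P(0) = (8.2/14.3)^7 = 0.57343^7 = 0.02039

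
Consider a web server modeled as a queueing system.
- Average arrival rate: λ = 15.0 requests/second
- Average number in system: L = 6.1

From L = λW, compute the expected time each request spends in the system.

Little's Law: L = λW, so W = L/λ
W = 6.1/15.0 = 0.4067 seconds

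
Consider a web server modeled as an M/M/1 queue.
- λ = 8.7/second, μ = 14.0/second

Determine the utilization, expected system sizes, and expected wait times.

Step 1: ρ = λ/μ = 8.7/14.0 = 0.6214
Step 2: L = λ/(μ-λ) = 8.7/5.30 = 1.6415
Step 3: Lq = λ²/(μ(μ-λ)) = 75.69/(14.0×5.30) = 1.0201
Step 4: W = 1/(μ-λ) = 1/5.30 = 0.18868
Step 5: Wq = λ/(μ(μ-λ)) = 8.7/(14.0×5.30) = 0.1173
Step 6: P(0) = 1-ρ = 0.3786
Verify: L = λW = 8.7×0.18868 = 1.6415 ✔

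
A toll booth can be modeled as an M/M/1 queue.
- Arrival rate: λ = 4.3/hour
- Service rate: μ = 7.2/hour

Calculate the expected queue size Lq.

ρ = λ/μ = 4.3/7.2 = 0.5972
For M/M/1: Lq = λ²/(μ(μ-λ))
Lq = 18.49/(7.2 × 2.90)
Lq = 0.8855 vehicles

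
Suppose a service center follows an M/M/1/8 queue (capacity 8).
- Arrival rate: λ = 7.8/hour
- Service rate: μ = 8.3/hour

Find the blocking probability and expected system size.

ρ = λ/μ = 7.8/8.3 = 0.93976
P₀ = (1-ρ)/(1-ρ^(K+1)) = (1-0.93976)/(1-0.93976^9) = 0.06024/0.4283 = 0.1406
P_K = P₀×ρ^K = 0.140642 × 0.93976^8 = 0.140642 × 0.608325 = 0.08556
Blocking probability P_8 = 0.08556 (8.56%)
L = ρ[1 - (K+1)ρ^K + Kρ^(K+1)] / [(1-ρ)(1-ρ^(K+1))]
L = 0.93976 × (1 - 9×0.6083250 + 8×0.5716795) / ((1 - 0.93976) × (1 - 0.5716795)) = 3.5880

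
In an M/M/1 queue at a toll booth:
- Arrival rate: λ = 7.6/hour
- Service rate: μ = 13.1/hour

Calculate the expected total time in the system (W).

First, compute utilization: ρ = λ/μ = 7.6/13.1 = 0.5802
For M/M/1: W = 1/(μ-λ)
W = 1/(13.1-7.6) = 1/5.50
W = 0.1818 hours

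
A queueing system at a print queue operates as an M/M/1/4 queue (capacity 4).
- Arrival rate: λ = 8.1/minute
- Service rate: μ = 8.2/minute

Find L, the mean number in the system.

ρ = λ/μ = 8.1/8.2 = 0.9878
P₀ = (1-ρ)/(1-ρ^(K+1)) = (1-0.9878)/(1-0.9878^5) = 0.01220/0.05953 = 0.2049
P_K = P₀×ρ^K = 0.2049 × 0.9878^4 = 0.2049 × 0.9521 = 0.1951
L = ρ[1 - (K+1)ρ^K + Kρ^(K+1)] / [(1-ρ)(1-ρ^(K+1))]
L = 0.9878 × (1 - 5×0.9520857988 + 4×0.9404703520) / ((1 - 0.9878) × (1 - 0.9404703520)) = 1.9755 jobs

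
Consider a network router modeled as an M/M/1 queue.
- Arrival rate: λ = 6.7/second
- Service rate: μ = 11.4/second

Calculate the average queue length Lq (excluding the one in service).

ρ = λ/μ = 6.7/11.4 = 0.5877
For M/M/1: Lq = λ²/(μ(μ-λ))
Lq = 44.89/(11.4 × 4.70)
Lq = 0.8378 packets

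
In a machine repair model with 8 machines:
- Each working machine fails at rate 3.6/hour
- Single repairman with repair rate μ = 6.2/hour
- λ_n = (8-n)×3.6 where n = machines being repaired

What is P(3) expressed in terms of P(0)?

P(3)/P(0) = ∏_{i=0}^{3-1} λ_i/μ_{i+1}
= (8-0)×3.6/6.2 × (8-1)×3.6/6.2 × (8-2)×3.6/6.2
= 65.7766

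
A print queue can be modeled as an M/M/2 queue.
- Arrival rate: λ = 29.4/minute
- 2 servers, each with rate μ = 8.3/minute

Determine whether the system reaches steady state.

Stability requires ρ = λ/(cμ) < 1
ρ = 29.4/(2 × 8.3) = 29.4/16.60 = 1.7711
Since 1.7711 ≥ 1, the system is UNSTABLE.
Need c > λ/μ = 29.4/8.3 = 3.54.
Minimum servers needed: c = 4.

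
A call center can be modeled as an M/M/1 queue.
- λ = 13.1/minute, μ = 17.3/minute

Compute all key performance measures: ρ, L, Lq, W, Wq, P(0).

Step 1: ρ = λ/μ = 13.1/17.3 = 0.7572
Step 2: L = λ/(μ-λ) = 13.1/4.20 = 3.1190
Step 3: Lq = λ²/(μ(μ-λ)) = 171.61/(17.3×4.20) = 2.3618
Step 4: W = 1/(μ-λ) = 1/4.20 = 0.238095
Step 5: Wq = λ/(μ(μ-λ)) = 13.1/(17.3×4.20) = 0.1803
Step 6: P(0) = 1-ρ = 0.2428
Verify: L = λW = 13.1×0.238095 = 3.1190 ✔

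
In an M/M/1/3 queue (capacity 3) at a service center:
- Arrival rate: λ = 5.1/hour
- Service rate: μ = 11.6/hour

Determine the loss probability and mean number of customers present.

ρ = λ/μ = 5.1/11.6 = 0.43966
P₀ = (1-ρ)/(1-ρ^(K+1)) = (1-0.43966)/(1-0.43966^4) = 0.5603/0.9626 = 0.5821
P_K = P₀×ρ^K = 0.5821 × 0.43966^3 = 0.5821 × 0.08499 = 0.04947
Blocking probability P_3 = 0.04947 (4.95%)
L = ρ[1 - (K+1)ρ^K + Kρ^(K+1)] / [(1-ρ)(1-ρ^(K+1))]
L = 0.43966 × (1 - 4×0.08499 + 3×0.03737) / ((1 - 0.43966) × (1 - 0.03737)) = 0.6294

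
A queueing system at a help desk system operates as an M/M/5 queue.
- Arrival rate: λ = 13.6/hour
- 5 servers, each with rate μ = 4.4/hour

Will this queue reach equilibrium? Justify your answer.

Stability requires ρ = λ/(cμ) < 1
ρ = 13.6/(5 × 4.4) = 13.6/22.00 = 0.6182
Since 0.6182 < 1, the system is STABLE.
The servers are busy 61.82% of the time.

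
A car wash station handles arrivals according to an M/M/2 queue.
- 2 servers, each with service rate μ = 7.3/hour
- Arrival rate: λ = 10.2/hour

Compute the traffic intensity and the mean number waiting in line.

Traffic intensity: ρ = λ/(cμ) = 10.2/(2×7.3) = 0.6986
Since ρ = 0.6986 < 1, system is stable.
Offered load a = λ/μ = cρ = 10.2/7.3 = 1.3973
P₀ = [ Σₙ₌₀^1 aⁿ/n! + a^2/(2!(1-ρ)) ]⁻¹
Σ = a^0/0! + a^1/1! = 1.0000 + 1.3973 = 2.3973
a^2/(2!(1-ρ)) = 1.95234/(2 × 0.301370) = 3.2391
P₀ = 1/(2.3973 + 3.2391) = 0.1774
Lq = P₀·a^2·ρ / (2!(1-ρ)²) = 0.17742 × 1.9523 × 0.69863 / (2 × 0.090824) = 1.3322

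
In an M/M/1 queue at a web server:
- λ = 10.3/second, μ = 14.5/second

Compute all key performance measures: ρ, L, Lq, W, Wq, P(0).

Step 1: ρ = λ/μ = 10.3/14.5 = 0.7103
Step 2: L = λ/(μ-λ) = 10.3/4.20 = 2.4524
Step 3: Lq = λ²/(μ(μ-λ)) = 106.09/(14.5×4.20) = 1.7420
Step 4: W = 1/(μ-λ) = 1/4.20 = 0.2381
Step 5: Wq = λ/(μ(μ-λ)) = 10.3/(14.5×4.20) = 0.1691
Step 6: P(0) = 1-ρ = 0.2897
Verify: L = λW = 10.3×0.2381 = 2.4524 ✔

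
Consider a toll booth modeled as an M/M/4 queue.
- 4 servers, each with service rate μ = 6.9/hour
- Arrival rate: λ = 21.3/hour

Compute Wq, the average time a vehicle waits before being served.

Traffic intensity: ρ = λ/(cμ) = 21.3/(4×6.9) = 0.7717
Since ρ = 0.7717 < 1, system is stable.
Offered load a = λ/μ = cρ = 21.3/6.9 = 3.0870
P₀ = [ Σₙ₌₀^3 aⁿ/n! + a^4/(4!(1-ρ)) ]⁻¹
Σ = a^0/0! + a^1/1! + a^2/2! + a^3/3! = 1.00000 + 3.08696 + 4.76465 + 4.90276 = 13.7544
a^4/(4!(1-ρ)) = 90.8076/(24 × 0.228261) = 16.5760
P₀ = 1/(13.7544 + 16.5760) = 0.03297
Lq = P₀·a^4·ρ / (4!(1-ρ)²) = 0.03297 × 90.8076 × 0.7717 / (24 × 0.05210) = 1.8477
Wq = Lq/λ = 1.8477/21.3 = 0.08675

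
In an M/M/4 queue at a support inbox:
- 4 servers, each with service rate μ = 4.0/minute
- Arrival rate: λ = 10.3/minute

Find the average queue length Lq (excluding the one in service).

Traffic intensity: ρ = λ/(cμ) = 10.3/(4×4.0) = 0.6438
Since ρ = 0.6438 < 1, system is stable.
Offered load a = λ/μ = cρ = 10.3/4.0 = 2.5750
P₀ = [ Σₙ₌₀^3 aⁿ/n! + a^4/(4!(1-ρ)) ]⁻¹
Σ = a^0/0! + a^1/1! + a^2/2! + a^3/3! = 1.00000 + 2.57500 + 3.31531 + 2.84564 = 9.7360
a^4/(4!(1-ρ)) = 43.9652/(24 × 0.35625) = 5.1421
P₀ = 1/(9.7360 + 5.1421) = 0.06721
Lq = P₀·a^4·ρ / (4!(1-ρ)²) = 0.0672130 × 43.9652 × 0.643750 / (24 × 0.126914) = 0.6245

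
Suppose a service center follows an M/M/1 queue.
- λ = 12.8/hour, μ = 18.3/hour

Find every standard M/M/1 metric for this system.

Step 1: ρ = λ/μ = 12.8/18.3 = 0.6995
Step 2: L = λ/(μ-λ) = 12.8/5.50 = 2.3273
Step 3: Lq = λ²/(μ(μ-λ)) = 163.84/(18.3×5.50) = 1.6278
Step 4: W = 1/(μ-λ) = 1/5.50 = 0.18182
Step 5: Wq = λ/(μ(μ-λ)) = 12.8/(18.3×5.50) = 0.1272
Step 6: P(0) = 1-ρ = 0.3005
Verify: L = λW = 12.8×0.18182 = 2.3273 ✔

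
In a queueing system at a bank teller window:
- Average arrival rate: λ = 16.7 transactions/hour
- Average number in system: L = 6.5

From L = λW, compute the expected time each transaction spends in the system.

Little's Law: L = λW, so W = L/λ
W = 6.5/16.7 = 0.3892 hours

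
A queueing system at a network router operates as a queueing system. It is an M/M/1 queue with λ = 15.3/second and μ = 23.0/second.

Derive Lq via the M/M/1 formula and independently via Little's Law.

Method 1 (direct): Lq = λ²/(μ(μ-λ)) = 234.09/(23.0 × 7.70) = 1.3218

Method 2 (Little's Law):
W = 1/(μ-λ) = 1/7.70 = 0.12987
Wq = W - 1/μ = 0.12987 - 0.043478 = 0.08639
Lq = λWq = 15.3 × 0.08639 = 1.3218 ✔ (matches Method 1)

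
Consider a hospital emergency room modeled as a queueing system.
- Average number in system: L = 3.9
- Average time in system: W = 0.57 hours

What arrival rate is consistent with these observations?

Little's Law: L = λW, so λ = L/W
λ = 3.9/0.57 = 6.8421 patients/hour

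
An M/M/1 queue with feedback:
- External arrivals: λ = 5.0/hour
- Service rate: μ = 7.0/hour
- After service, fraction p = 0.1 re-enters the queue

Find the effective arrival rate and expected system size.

Effective arrival rate: λ_eff = λ/(1-p) = 5.0/(1-0.1) = 5.0/0.90 = 5.55556
ρ = λ_eff/μ = 5.55556/7.0 = 0.793651
L = ρ/(1-ρ) = 0.793651/(1-0.793651) = 3.8462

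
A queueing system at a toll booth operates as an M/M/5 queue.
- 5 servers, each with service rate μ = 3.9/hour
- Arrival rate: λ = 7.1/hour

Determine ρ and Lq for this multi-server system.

Traffic intensity: ρ = λ/(cμ) = 7.1/(5×3.9) = 0.3641
Since ρ = 0.3641 < 1, system is stable.
Offered load a = λ/μ = cρ = 7.1/3.9 = 1.8205
P₀ = [ Σₙ₌₀^4 aⁿ/n! + a^5/(5!(1-ρ)) ]⁻¹
Σ = a^0/0! + a^1/1! + a^2/2! + a^3/3! + a^4/4! = 1.0000 + 1.8205 + 1.6571 + 1.0056 + 0.4577 = 5.9409
a^5/(5!(1-ρ)) = 19.9972/(120 × 0.6359) = 0.2621
P₀ = 1/(5.9409 + 0.2621) = 0.1612
Lq = P₀·a^5·ρ / (5!(1-ρ)²) = 0.1612 × 19.9972 × 0.3641 / (120 × 0.4044) = 0.02419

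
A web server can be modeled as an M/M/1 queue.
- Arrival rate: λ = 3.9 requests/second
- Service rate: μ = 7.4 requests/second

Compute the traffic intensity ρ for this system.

Server utilization: ρ = λ/μ
ρ = 3.9/7.4 = 0.5270
The server is busy 52.70% of the time.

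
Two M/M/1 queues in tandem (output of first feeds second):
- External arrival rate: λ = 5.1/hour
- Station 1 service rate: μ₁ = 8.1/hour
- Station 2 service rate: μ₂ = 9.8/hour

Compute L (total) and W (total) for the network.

By Jackson's theorem, each station behaves as independent M/M/1.
Station 1: ρ₁ = 5.1/8.1 = 0.6296, L₁ = ρ₁/(1-ρ₁) = λ/(μ₁-λ) = 5.1/3.00 = 1.7000
Station 2: ρ₂ = 5.1/9.8 = 0.5204, L₂ = ρ₂/(1-ρ₂) = λ/(μ₂-λ) = 5.1/4.70 = 1.0851
Total: L = L₁ + L₂ = 1.7000 + 1.0851 = 2.7851
W = L/λ = 2.7851/5.1 = 0.5461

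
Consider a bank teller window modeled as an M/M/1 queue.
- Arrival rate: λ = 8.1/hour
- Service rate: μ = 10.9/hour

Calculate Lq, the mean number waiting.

ρ = λ/μ = 8.1/10.9 = 0.7431
For M/M/1: Lq = λ²/(μ(μ-λ))
Lq = 65.61/(10.9 × 2.80)
Lq = 2.1497 transactions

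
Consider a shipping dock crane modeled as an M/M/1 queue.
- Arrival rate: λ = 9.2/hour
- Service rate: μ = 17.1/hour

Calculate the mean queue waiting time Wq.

First, compute utilization: ρ = λ/μ = 9.2/17.1 = 0.5380
For M/M/1: Wq = λ/(μ(μ-λ))
Wq = 9.2/(17.1 × (17.1-9.2))
Wq = 9.2/(17.1 × 7.90)
Wq = 0.06810 hours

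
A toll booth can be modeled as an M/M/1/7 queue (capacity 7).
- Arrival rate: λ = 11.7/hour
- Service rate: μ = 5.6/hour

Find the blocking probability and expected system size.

ρ = λ/μ = 11.7/5.6 = 2.08929
P₀ = (1-ρ)/(1-ρ^(K+1)) = (1-2.08929)/(1-2.08929^8) = -1.0893/-362.0695 = 0.003009
P_K = P₀×ρ^K = 0.0030085 × 2.08929^7 = 0.0030085 × 173.7765 = 0.5228
Blocking probability P_7 = 0.5228 (52.28%)
L = ρ[1 - (K+1)ρ^K + Kρ^(K+1)] / [(1-ρ)(1-ρ^(K+1))]
L = 2.08929 × (1 - 8×173.7765 + 7×363.0695) / ((1 - 2.08929) × (1 - 363.0695)) = 6.1041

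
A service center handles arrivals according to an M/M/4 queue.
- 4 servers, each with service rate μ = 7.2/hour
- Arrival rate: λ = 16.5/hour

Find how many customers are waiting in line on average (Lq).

Traffic intensity: ρ = λ/(cμ) = 16.5/(4×7.2) = 0.5729
Since ρ = 0.5729 < 1, system is stable.
Offered load a = λ/μ = cρ = 16.5/7.2 = 2.2917
P₀ = [ Σₙ₌₀^3 aⁿ/n! + a^4/(4!(1-ρ)) ]⁻¹
Σ = a^0/0! + a^1/1! + a^2/2! + a^3/3! = 1.00000 + 2.29167 + 2.62587 + 2.00587 = 7.9234
a^4/(4!(1-ρ)) = 27.5807/(24 × 0.42708) = 2.6908
P₀ = 1/(7.9234 + 2.6908) = 0.09421
Lq = P₀·a^4·ρ / (4!(1-ρ)²) = 0.09421 × 27.5807 × 0.5729 / (24 × 0.1824) = 0.3401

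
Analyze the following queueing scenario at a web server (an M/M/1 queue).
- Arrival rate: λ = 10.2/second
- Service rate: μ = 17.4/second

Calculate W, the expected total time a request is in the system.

First, compute utilization: ρ = λ/μ = 10.2/17.4 = 0.5862
For M/M/1: W = 1/(μ-λ)
W = 1/(17.4-10.2) = 1/7.20
W = 0.1389 seconds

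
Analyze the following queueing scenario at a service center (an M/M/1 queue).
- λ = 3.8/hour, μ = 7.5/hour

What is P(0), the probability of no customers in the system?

ρ = λ/μ = 3.8/7.5 = 0.5067
P(0) = 1 - ρ = 1 - 0.5067 = 0.4933
The server is idle 49.33% of the time.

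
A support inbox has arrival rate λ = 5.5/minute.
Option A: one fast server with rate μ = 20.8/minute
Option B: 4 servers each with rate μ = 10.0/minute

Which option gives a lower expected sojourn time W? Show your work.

Option A: single server μ = 20.8 (M/M/1)
  ρ_A = 5.5/20.8 = 0.2644
  W_A = 1/(μ-λ) = 1/(20.8-5.5) = 1/15.30 = 0.06536

Option B: 4 servers μ = 10.0 (M/M/4)
  ρ_B = λ/(cμ) = 5.5/(4×10.0) = 0.1375
  Offered load a = λ/μ = cρ = 5.5/10.0 = 0.5500
  P₀ = [ Σₙ₌₀^3 aⁿ/n! + a^4/(4!(1-ρ)) ]⁻¹
  Σ = a^0/0! + a^1/1! + a^2/2! + a^3/3! = 1.0000 + 0.5500 + 0.1513 + 0.02773 = 1.7290
  a^4/(4!(1-ρ)) = 0.09151/(24 × 0.8625) = 0.004421
  P₀ = 1/(1.7290 + 0.004421) = 0.5769
  Lq = P₀·a^4·ρ / (4!(1-ρ)²) = 0.5769 × 0.09151 × 0.1375 / (24 × 0.7439) = 0.0004066
  Wq_B = Lq/λ = 0.00040656/5.5 = 0.00007392
  W_B = Wq_B + 1/μ = 0.00007392 + 0.1000 = 0.1001

Since W_A = 0.06536 < W_B = 0.1001, Option A (single fast server) has the shorter time in system.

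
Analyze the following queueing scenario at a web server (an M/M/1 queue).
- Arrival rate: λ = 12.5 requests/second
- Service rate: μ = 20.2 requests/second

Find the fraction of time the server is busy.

Server utilization: ρ = λ/μ
ρ = 12.5/20.2 = 0.6188
The server is busy 61.88% of the time.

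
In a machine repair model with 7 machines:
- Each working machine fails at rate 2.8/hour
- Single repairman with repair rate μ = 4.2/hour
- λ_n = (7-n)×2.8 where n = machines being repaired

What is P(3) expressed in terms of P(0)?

P(3)/P(0) = ∏_{i=0}^{3-1} λ_i/μ_{i+1}
= (7-0)×2.8/4.2 × (7-1)×2.8/4.2 × (7-2)×2.8/4.2
= 62.2222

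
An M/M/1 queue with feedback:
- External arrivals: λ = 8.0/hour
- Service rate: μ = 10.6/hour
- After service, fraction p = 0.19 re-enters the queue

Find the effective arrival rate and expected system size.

Effective arrival rate: λ_eff = λ/(1-p) = 8.0/(1-0.19) = 8.0/0.81 = 9.8765432
ρ = λ_eff/μ = 9.8765432/10.6 = 0.9317494
L = ρ/(1-ρ) = 0.9317494/(1-0.9317494) = 13.6519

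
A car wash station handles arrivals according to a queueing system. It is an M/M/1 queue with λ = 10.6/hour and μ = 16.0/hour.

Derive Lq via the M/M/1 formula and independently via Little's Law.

Method 1 (direct): Lq = λ²/(μ(μ-λ)) = 112.36/(16.0 × 5.40) = 1.3005

Method 2 (Little's Law):
W = 1/(μ-λ) = 1/5.40 = 0.18519
Wq = W - 1/μ = 0.18519 - 0.062500 = 0.12269
Lq = λWq = 10.6 × 0.12269 = 1.3005 ✔ (matches Method 1)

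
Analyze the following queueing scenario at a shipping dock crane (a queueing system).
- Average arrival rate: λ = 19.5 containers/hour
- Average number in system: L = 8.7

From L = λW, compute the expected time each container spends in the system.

Little's Law: L = λW, so W = L/λ
W = 8.7/19.5 = 0.4462 hours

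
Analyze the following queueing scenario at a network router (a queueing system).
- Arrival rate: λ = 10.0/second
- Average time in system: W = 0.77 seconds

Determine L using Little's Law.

Little's Law: L = λW
L = 10.0 × 0.77 = 7.7000 packets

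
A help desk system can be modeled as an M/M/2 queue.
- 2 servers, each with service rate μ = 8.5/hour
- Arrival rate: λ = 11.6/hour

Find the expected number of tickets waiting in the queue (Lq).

Traffic intensity: ρ = λ/(cμ) = 11.6/(2×8.5) = 0.6824
Since ρ = 0.6824 < 1, system is stable.
Offered load a = λ/μ = cρ = 11.6/8.5 = 1.3647
P₀ = [ Σₙ₌₀^1 aⁿ/n! + a^2/(2!(1-ρ)) ]⁻¹
Σ = a^0/0! + a^1/1! = 1.0000 + 1.3647 = 2.3647
a^2/(2!(1-ρ)) = 1.86242/(2 × 0.317647) = 2.9316
P₀ = 1/(2.3647 + 2.9316) = 0.1888
Lq = P₀·a^2·ρ / (2!(1-ρ)²) = 0.1888 × 1.8624 × 0.6824 / (2 × 0.1009) = 1.1890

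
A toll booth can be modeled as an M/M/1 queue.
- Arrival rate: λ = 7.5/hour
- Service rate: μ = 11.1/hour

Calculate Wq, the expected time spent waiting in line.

First, compute utilization: ρ = λ/μ = 7.5/11.1 = 0.6757
For M/M/1: Wq = λ/(μ(μ-λ))
Wq = 7.5/(11.1 × (11.1-7.5))
Wq = 7.5/(11.1 × 3.60)
Wq = 0.1877 hours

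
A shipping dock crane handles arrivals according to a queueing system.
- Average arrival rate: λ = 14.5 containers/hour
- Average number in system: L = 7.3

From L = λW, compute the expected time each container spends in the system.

Little's Law: L = λW, so W = L/λ
W = 7.3/14.5 = 0.5034 hours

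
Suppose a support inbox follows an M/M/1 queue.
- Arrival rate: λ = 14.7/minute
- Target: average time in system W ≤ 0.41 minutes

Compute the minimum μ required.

For M/M/1: W = 1/(μ-λ)
Need W ≤ 0.41, so 1/(μ-λ) ≤ 0.41
μ - λ ≥ 1/0.41 = 2.4390
μ ≥ 14.7 + 2.4390 = 17.1390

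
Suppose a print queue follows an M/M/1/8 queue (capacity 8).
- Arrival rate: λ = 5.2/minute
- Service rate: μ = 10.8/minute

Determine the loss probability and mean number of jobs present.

ρ = λ/μ = 5.2/10.8 = 0.48148
P₀ = (1-ρ)/(1-ρ^(K+1)) = (1-0.48148)/(1-0.48148^9) = 0.5185/0.9986 = 0.5192
P_K = P₀×ρ^K = 0.51924 × 0.48148^8 = 0.51924 × 0.0028882 = 0.001500
Blocking probability P_8 = 0.001500 (0.15%)
L = ρ[1 - (K+1)ρ^K + Kρ^(K+1)] / [(1-ρ)(1-ρ^(K+1))]
L = 0.48148 × (1 - 9×0.002888 + 8×0.001391) / ((1 - 0.48148) × (1 - 0.001391)) = 0.9160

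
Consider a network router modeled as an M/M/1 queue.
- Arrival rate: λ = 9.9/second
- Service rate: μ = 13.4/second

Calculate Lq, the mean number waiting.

ρ = λ/μ = 9.9/13.4 = 0.7388
For M/M/1: Lq = λ²/(μ(μ-λ))
Lq = 98.01/(13.4 × 3.50)
Lq = 2.0898 packets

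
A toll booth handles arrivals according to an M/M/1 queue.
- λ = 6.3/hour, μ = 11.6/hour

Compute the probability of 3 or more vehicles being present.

ρ = λ/μ = 6.3/11.6 = 0.5431
P(N ≥ n) = ρⁿ
P(N ≥ 3) = 0.5431^3
P(N ≥ 3) = 0.1602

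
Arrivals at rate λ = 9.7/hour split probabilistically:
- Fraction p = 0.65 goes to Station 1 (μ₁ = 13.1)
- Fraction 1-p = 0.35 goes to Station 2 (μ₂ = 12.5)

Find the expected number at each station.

Effective rates: λ₁ = 9.7×0.65 = 6.305, λ₂ = 9.7×0.35 = 3.395
Station 1: ρ₁ = 6.305/13.1 = 0.4813, L₁ = ρ₁/(1-ρ₁) = 0.4813/(1-0.4813) = 0.9279
Station 2: ρ₂ = 3.395/12.5 = 0.2716, L₂ = ρ₂/(1-ρ₂) = 0.2716/(1-0.2716) = 0.3729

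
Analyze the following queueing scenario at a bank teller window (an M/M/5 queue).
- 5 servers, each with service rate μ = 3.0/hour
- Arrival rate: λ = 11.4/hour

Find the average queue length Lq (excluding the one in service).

Traffic intensity: ρ = λ/(cμ) = 11.4/(5×3.0) = 0.7600
Since ρ = 0.7600 < 1, system is stable.
Offered load a = λ/μ = cρ = 11.4/3.0 = 3.8000
P₀ = [ Σₙ₌₀^4 aⁿ/n! + a^5/(5!(1-ρ)) ]⁻¹
Σ = a^0/0! + a^1/1! + a^2/2! + a^3/3! + a^4/4! = 1.0000 + 3.8000 + 7.2200 + 9.1453 + 8.6881 = 29.8534
a^5/(5!(1-ρ)) = 792.3517/(120 × 0.2400) = 27.5122
P₀ = 1/(29.8534 + 27.5122) = 0.01743
Lq = P₀·a^5·ρ / (5!(1-ρ)²) = 0.017432 × 792.3517 × 0.76000 / (120 × 0.057600) = 1.5187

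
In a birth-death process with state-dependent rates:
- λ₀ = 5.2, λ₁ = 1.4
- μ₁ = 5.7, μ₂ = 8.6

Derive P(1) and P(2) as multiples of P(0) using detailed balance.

Balance equations:
State 0: λ₀P₀ = μ₁P₁ → P₁ = (λ₀/μ₁)P₀ = (5.2/5.7)P₀ = 0.9123P₀
State 1: P₂ = (λ₀λ₁)/(μ₁μ₂)P₀ = (5.2×1.4)/(5.7×8.6)P₀ = 0.1485P₀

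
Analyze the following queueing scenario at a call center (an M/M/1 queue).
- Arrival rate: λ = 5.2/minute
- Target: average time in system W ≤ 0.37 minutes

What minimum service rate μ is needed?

For M/M/1: W = 1/(μ-λ)
Need W ≤ 0.37, so 1/(μ-λ) ≤ 0.37
μ - λ ≥ 1/0.37 = 2.7027
μ ≥ 5.2 + 2.7027 = 7.9027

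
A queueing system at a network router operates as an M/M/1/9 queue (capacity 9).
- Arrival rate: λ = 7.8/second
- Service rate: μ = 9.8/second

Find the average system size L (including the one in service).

ρ = λ/μ = 7.8/9.8 = 0.79592
P₀ = (1-ρ)/(1-ρ^(K+1)) = (1-0.79592)/(1-0.79592^10) = 0.2041/0.8980 = 0.2273
P_K = P₀×ρ^K = 0.22727 × 0.79592^9 = 0.22727 × 0.12818 = 0.02913
L = ρ[1 - (K+1)ρ^K + Kρ^(K+1)] / [(1-ρ)(1-ρ^(K+1))]
L = 0.79592 × (1 - 10×0.12818 + 9×0.10202) / ((1 - 0.79592) × (1 - 0.10202)) = 2.7639 packets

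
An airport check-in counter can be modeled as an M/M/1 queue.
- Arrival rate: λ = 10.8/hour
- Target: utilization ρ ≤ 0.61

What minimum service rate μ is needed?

ρ = λ/μ, so μ = λ/ρ
μ ≥ 10.8/0.61 = 17.7049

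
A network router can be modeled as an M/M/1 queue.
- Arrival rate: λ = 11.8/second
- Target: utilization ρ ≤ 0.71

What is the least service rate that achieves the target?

ρ = λ/μ, so μ = λ/ρ
μ ≥ 11.8/0.71 = 16.6197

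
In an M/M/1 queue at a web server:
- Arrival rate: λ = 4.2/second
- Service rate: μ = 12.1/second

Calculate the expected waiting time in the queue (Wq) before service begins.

First, compute utilization: ρ = λ/μ = 4.2/12.1 = 0.3471
For M/M/1: Wq = λ/(μ(μ-λ))
Wq = 4.2/(12.1 × (12.1-4.2))
Wq = 4.2/(12.1 × 7.90)
Wq = 0.04394 seconds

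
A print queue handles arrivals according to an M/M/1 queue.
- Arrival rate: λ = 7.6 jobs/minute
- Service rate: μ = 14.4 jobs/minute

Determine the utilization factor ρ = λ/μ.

Server utilization: ρ = λ/μ
ρ = 7.6/14.4 = 0.5278
The server is busy 52.78% of the time.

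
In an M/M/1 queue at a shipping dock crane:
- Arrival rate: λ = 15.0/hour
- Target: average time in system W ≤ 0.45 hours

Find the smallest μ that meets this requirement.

For M/M/1: W = 1/(μ-λ)
Need W ≤ 0.45, so 1/(μ-λ) ≤ 0.45
μ - λ ≥ 1/0.45 = 2.2222
μ ≥ 15.0 + 2.2222 = 17.2222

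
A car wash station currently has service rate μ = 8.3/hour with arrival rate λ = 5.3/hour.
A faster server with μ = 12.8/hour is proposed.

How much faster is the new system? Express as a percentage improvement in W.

System 1: ρ₁ = 5.3/8.3 = 0.6386, W₁ = 1/(8.3-5.3) = 0.33333
System 2: ρ₂ = 5.3/12.8 = 0.4141, W₂ = 1/(12.8-5.3) = 0.13333
Improvement: (W₁-W₂)/W₁ = (0.33333-0.13333)/0.33333 = 60.00%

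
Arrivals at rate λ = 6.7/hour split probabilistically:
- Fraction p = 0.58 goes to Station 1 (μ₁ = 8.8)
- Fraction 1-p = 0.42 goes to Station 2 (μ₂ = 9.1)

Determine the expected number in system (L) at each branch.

Effective rates: λ₁ = 6.7×0.58 = 3.886, λ₂ = 6.7×0.42 = 2.814
Station 1: ρ₁ = 3.886/8.8 = 0.4416, L₁ = ρ₁/(1-ρ₁) = 0.4416/(1-0.4416) = 0.7908
Station 2: ρ₂ = 2.814/9.1 = 0.30923, L₂ = ρ₂/(1-ρ₂) = 0.30923/(1-0.30923) = 0.4477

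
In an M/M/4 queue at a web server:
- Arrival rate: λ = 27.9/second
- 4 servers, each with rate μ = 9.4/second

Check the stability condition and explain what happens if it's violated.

Stability requires ρ = λ/(cμ) < 1
ρ = 27.9/(4 × 9.4) = 27.9/37.60 = 0.7420
Since 0.7420 < 1, the system is STABLE.
The servers are busy 74.20% of the time.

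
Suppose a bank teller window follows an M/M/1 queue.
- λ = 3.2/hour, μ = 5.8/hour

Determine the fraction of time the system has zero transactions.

ρ = λ/μ = 3.2/5.8 = 0.5517
P(0) = 1 - ρ = 1 - 0.5517 = 0.4483
The server is idle 44.83% of the time.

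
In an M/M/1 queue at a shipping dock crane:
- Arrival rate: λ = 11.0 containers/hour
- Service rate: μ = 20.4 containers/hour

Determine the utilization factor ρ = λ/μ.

Server utilization: ρ = λ/μ
ρ = 11.0/20.4 = 0.5392
The server is busy 53.92% of the time.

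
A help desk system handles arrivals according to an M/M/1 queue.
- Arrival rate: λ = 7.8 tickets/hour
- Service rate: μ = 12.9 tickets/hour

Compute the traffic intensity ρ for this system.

Server utilization: ρ = λ/μ
ρ = 7.8/12.9 = 0.6047
The server is busy 60.47% of the time.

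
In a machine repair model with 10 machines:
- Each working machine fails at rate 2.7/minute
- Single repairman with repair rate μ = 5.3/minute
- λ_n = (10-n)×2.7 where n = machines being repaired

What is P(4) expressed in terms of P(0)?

P(4)/P(0) = ∏_{i=0}^{4-1} λ_i/μ_{i+1}
= (10-0)×2.7/5.3 × (10-1)×2.7/5.3 × (10-2)×2.7/5.3 × (10-3)×2.7/5.3
= 339.4549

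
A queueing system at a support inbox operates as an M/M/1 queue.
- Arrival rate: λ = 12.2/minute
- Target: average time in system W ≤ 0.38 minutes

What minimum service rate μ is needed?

For M/M/1: W = 1/(μ-λ)
Need W ≤ 0.38, so 1/(μ-λ) ≤ 0.38
μ - λ ≥ 1/0.38 = 2.6316
μ ≥ 12.2 + 2.6316 = 14.8316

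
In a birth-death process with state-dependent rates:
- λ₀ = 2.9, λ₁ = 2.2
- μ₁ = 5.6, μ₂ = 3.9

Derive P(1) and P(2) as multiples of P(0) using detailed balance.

Balance equations:
State 0: λ₀P₀ = μ₁P₁ → P₁ = (λ₀/μ₁)P₀ = (2.9/5.6)P₀ = 0.5179P₀
State 1: P₂ = (λ₀λ₁)/(μ₁μ₂)P₀ = (2.9×2.2)/(5.6×3.9)P₀ = 0.2921P₀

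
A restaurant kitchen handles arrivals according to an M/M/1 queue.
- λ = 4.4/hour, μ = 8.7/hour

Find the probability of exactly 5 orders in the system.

ρ = λ/μ = 4.4/8.7 = 0.5057
P(n) = (1-ρ)ρⁿ
P(5) = (1-0.5057) × 0.5057^5
P(5) = 0.4943 × 0.03307
P(5) = 0.01635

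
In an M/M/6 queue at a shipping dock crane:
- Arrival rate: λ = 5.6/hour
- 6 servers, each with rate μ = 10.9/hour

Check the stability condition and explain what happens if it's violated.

Stability requires ρ = λ/(cμ) < 1
ρ = 5.6/(6 × 10.9) = 5.6/65.40 = 0.08563
Since 0.08563 < 1, the system is STABLE.
The servers are busy 8.56% of the time.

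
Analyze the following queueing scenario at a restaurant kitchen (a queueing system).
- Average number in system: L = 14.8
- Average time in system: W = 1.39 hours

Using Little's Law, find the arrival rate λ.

Little's Law: L = λW, so λ = L/W
λ = 14.8/1.39 = 10.6475 orders/hour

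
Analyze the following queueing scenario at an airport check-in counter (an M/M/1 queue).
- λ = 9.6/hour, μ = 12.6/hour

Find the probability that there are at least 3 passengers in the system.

ρ = λ/μ = 9.6/12.6 = 0.7619
P(N ≥ n) = ρⁿ
P(N ≥ 3) = 0.7619^3
P(N ≥ 3) = 0.4423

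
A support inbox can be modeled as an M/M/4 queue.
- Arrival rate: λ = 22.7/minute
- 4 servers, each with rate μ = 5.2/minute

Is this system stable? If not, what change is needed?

Stability requires ρ = λ/(cμ) < 1
ρ = 22.7/(4 × 5.2) = 22.7/20.80 = 1.0913
Since 1.0913 ≥ 1, the system is UNSTABLE.
Need c > λ/μ = 22.7/5.2 = 4.37.
Minimum servers needed: c = 5.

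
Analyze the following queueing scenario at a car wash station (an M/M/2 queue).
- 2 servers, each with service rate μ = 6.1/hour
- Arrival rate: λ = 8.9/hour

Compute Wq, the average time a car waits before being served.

Traffic intensity: ρ = λ/(cμ) = 8.9/(2×6.1) = 0.7295
Since ρ = 0.7295 < 1, system is stable.
Offered load a = λ/μ = cρ = 8.9/6.1 = 1.4590
P₀ = [ Σₙ₌₀^1 aⁿ/n! + a^2/(2!(1-ρ)) ]⁻¹
Σ = a^0/0! + a^1/1! = 1.0000 + 1.4590 = 2.4590
a^2/(2!(1-ρ)) = 2.1287/(2 × 0.27049) = 3.9349
P₀ = 1/(2.4590 + 3.9349) = 0.1564
Lq = P₀·a^2·ρ / (2!(1-ρ)²) = 0.15640 × 2.1287 × 0.72951 / (2 × 0.073166) = 1.6598
Wq = Lq/λ = 1.6598/8.9 = 0.1865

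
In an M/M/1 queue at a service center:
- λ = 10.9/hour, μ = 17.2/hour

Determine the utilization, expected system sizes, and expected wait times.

Step 1: ρ = λ/μ = 10.9/17.2 = 0.6337
Step 2: L = λ/(μ-λ) = 10.9/6.30 = 1.7302
Step 3: Lq = λ²/(μ(μ-λ)) = 118.81/(17.2×6.30) = 1.0964
Step 4: W = 1/(μ-λ) = 1/6.30 = 0.15873
Step 5: Wq = λ/(μ(μ-λ)) = 10.9/(17.2×6.30) = 0.1006
Step 6: P(0) = 1-ρ = 0.3663
Verify: L = λW = 10.9×0.15873 = 1.7302 ✔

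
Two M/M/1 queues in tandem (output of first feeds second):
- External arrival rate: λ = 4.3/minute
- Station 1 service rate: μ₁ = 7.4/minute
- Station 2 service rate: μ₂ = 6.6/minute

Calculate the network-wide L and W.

By Jackson's theorem, each station behaves as independent M/M/1.
Station 1: ρ₁ = 4.3/7.4 = 0.5811, L₁ = ρ₁/(1-ρ₁) = λ/(μ₁-λ) = 4.3/3.10 = 1.3871
Station 2: ρ₂ = 4.3/6.6 = 0.6515, L₂ = ρ₂/(1-ρ₂) = λ/(μ₂-λ) = 4.3/2.30 = 1.8696
Total: L = L₁ + L₂ = 1.3871 + 1.8696 = 3.2567
W = L/λ = 3.2567/4.3 = 0.7574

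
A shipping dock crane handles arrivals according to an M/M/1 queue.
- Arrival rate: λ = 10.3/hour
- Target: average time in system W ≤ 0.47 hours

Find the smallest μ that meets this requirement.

For M/M/1: W = 1/(μ-λ)
Need W ≤ 0.47, so 1/(μ-λ) ≤ 0.47
μ - λ ≥ 1/0.47 = 2.1277
μ ≥ 10.3 + 2.1277 = 12.4277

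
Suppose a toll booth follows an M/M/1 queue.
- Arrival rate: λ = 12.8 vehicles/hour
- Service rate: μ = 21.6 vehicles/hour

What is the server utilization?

Server utilization: ρ = λ/μ
ρ = 12.8/21.6 = 0.5926
The server is busy 59.26% of the time.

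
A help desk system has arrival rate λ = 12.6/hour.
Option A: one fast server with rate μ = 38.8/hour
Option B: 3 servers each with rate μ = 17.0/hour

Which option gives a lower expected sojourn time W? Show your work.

Option A: single server μ = 38.8 (M/M/1)
  ρ_A = 12.6/38.8 = 0.3247
  W_A = 1/(μ-λ) = 1/(38.8-12.6) = 1/26.20 = 0.03817

Option B: 3 servers μ = 17.0 (M/M/3)
  ρ_B = λ/(cμ) = 12.6/(3×17.0) = 0.2471
  Offered load a = λ/μ = cρ = 12.6/17.0 = 0.7412
  P₀ = [ Σₙ₌₀^2 aⁿ/n! + a^3/(3!(1-ρ)) ]⁻¹
  Σ = a^0/0! + a^1/1! + a^2/2! = 1.0000 + 0.74118 + 0.27467 = 2.0158
  a^3/(3!(1-ρ)) = 0.40716/(6 × 0.75294) = 0.09013
  P₀ = 1/(2.0158 + 0.09013) = 0.4748
  Lq = P₀·a^3·ρ / (3!(1-ρ)²) = 0.47484 × 0.40716 × 0.24706 / (6 × 0.56692) = 0.01404
  Wq_B = Lq/λ = 0.0140423/12.6 = 0.0011145
  W_B = Wq_B + 1/μ = 0.0011145 + 0.058824 = 0.05994

Since W_A = 0.03817 < W_B = 0.05994, Option A (single fast server) has the shorter time in system.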